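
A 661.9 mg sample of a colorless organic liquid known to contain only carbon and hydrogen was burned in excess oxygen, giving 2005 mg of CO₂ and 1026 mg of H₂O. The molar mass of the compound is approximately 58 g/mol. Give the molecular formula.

mol C = 2.005 g CO₂ ÷ 44.009 g/mol = 0.045559 mol
mol H = 2 × 1.026 g H₂O ÷ 18.015 g/mol = 0.11391 mol
Divide by the smallest (0.045559 mol): C 1.000, H 2.500
Multiplying each by 2 gives whole numbers: C 2.00, H 5.00
Empirical formula: C2H5
Empirical-formula mass = 29.06 g/mol; 58 ÷ 29.06 ≈ 2, so the molecular formula is C4H10.

C4H10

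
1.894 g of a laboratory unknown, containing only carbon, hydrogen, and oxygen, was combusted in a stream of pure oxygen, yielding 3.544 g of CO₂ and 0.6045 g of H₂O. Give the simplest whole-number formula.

mol C = 3.544 g CO₂ ÷ 44.009 g/mol = 0.080529 mol
mol H = 2 × 0.6045 g H₂O ÷ 18.015 g/mol = 0.067111 mol
mass O = 1.894 − (0.96723 + 0.067648) = 0.85912 g → mol O = 0.85912 ÷ 15.999 = 0.053698 mol
Divide by the smallest (0.053698 mol): C 1.500, H 1.250, O 1.000
Multiplying each by 4 gives whole numbers: C 6.00, H 5.00, O 4.00

C6H5O4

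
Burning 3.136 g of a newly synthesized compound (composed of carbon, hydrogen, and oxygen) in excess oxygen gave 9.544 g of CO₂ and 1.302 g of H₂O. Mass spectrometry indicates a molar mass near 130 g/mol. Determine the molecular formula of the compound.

mol C = 9.544 g CO₂ ÷ 44.009 g/mol = 0.21686 mol
mol H = 2 × 1.302 g H₂O ÷ 18.015 g/mol = 0.14455 mol
mass O = 3.136 − (2.6048 + 0.14570) = 0.38554 g → mol O = 0.38554 ÷ 15.999 = 0.024097 mol
Divide by the smallest (0.024097 mol): C 8.999, H 5.998, O 1.000
Empirical formula: C9H6O
Empirical-formula mass = 130.15 g/mol; 130 ÷ 130.15 ≈ 1, so the molecular formula is C9H6O.

C9H6O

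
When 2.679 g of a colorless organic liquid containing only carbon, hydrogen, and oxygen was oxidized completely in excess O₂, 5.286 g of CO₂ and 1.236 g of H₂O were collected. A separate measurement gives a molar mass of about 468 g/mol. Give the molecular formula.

C21H24O12

mol C = 5.286 g CO₂ ÷ 44.009 g/mol = 0.12011 mol
mol H = 2 × 1.236 g H₂O ÷ 18.015 g/mol = 0.13722 mol
mass O = 2.679 − (1.4427 + 0.13832) = 1.0980 g → mol O = 1.0980 ÷ 15.999 = 0.068631 mol
Divide by the smallest (0.068631 mol): C 1.750, H 1.999, O 1.000
Multiplying each by 4 gives whole numbers: C 7.00, H 8.00, O 4.00
Empirical formula: C7H8O4
Empirical-formula mass = 156.14 g/mol; 468 ÷ 156.14 ≈ 3, so the molecular formula is C21H24O12.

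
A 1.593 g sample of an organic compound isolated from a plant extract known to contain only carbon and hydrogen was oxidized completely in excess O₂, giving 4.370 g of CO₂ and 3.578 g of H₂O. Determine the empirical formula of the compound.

mol C = 4.370 g CO₂ ÷ 44.009 g/mol = 0.099298 mol
mol H = 2 × 3.578 g H₂O ÷ 18.015 g/mol = 0.39722 mol
Divide by the smallest (0.099298 mol): C 1.000, H 4.000

CH4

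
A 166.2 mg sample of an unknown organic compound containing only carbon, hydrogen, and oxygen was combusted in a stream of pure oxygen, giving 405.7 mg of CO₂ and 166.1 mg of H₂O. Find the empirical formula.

C4H8O

mol C = 0.4057 g CO₂ ÷ 44.009 g/mol = 0.0092186 mol
mol H = 2 × 0.1661 g H₂O ÷ 18.015 g/mol = 0.018440 mol
mass O = 0.1662 − (0.11072 + 0.018588) = 0.036888 g → mol O = 0.036888 ÷ 15.999 = 0.0023056 mol
Divide by the smallest (0.0023056 mol): C 3.998, H 7.998, O 1.000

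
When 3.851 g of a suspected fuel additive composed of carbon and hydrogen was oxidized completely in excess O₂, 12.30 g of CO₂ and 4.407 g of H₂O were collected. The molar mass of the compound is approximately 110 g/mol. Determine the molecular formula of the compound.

mol C = 12.30 g CO₂ ÷ 44.009 g/mol = 0.27949 mol
mol H = 2 × 4.407 g H₂O ÷ 18.015 g/mol = 0.48926 mol
Divide by the smallest (0.27949 mol): C 1.000, H 1.751
Multiplying each by 4 gives whole numbers: C 4.00, H 7.00
Empirical formula: C4H7
Empirical-formula mass = 55.10 g/mol; 110 ÷ 55.10 ≈ 2, so the molecular formula is C8H14.

C8H14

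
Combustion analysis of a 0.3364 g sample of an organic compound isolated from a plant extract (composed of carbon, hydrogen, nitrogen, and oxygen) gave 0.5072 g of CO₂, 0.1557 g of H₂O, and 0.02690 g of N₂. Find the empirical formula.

C6H9NO5

mol C = 0.5072 g CO₂ ÷ 44.009 g/mol = 0.011525 mol
mol H = 2 × 0.1557 g H₂O ÷ 18.015 g/mol = 0.017286 mol
mol N = 2 × 0.02690 g N₂ ÷ 28.014 g/mol = 0.0019205 mol
mass O = 0.3364 − (0.13843 + 0.017424 + 0.026900) = 0.15365 g → mol O = 0.15365 ÷ 15.999 = 0.0096037 mol
Divide by the smallest (0.0019205 mol): C 6.001, H 9.001, N 1.000, O 5.001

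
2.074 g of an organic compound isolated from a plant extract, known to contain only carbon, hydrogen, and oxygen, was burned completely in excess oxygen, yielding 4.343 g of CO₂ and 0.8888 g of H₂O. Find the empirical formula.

C2H2O

mol C = 4.343 g CO₂ ÷ 44.009 g/mol = 0.098684 mol
mol H = 2 × 0.8888 g H₂O ÷ 18.015 g/mol = 0.098673 mol
mass O = 2.074 − (1.1853 + 0.099463) = 0.78924 g → mol O = 0.78924 ÷ 15.999 = 0.049331 mol
Divide by the smallest (0.049331 mol): C 2.000, H 2.000, O 1.000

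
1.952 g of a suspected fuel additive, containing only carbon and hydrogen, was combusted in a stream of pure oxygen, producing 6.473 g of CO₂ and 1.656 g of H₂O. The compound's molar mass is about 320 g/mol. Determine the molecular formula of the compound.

C24H30

mol C = 6.473 g CO₂ ÷ 44.009 g/mol = 0.14708 mol
mol H = 2 × 1.656 g H₂O ÷ 18.015 g/mol = 0.18385 mol
Divide by the smallest (0.14708 mol): C 1.000, H 1.250
Multiplying each by 4 gives whole numbers: C 4.00, H 5.00
Empirical formula: C4H5
Empirical-formula mass = 53.08 g/mol; 320 ÷ 53.08 ≈ 6, so the molecular formula is C24H30.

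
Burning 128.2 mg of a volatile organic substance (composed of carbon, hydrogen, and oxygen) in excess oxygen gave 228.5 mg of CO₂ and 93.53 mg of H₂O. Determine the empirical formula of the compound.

C3H6O2

mol C = 0.2285 g CO₂ ÷ 44.009 g/mol = 0.0051921 mol
mol H = 2 × 0.09353 g H₂O ÷ 18.015 g/mol = 0.010384 mol
mass O = 0.1282 − (0.062363 + 0.010467) = 0.055371 g → mol O = 0.055371 ÷ 15.999 = 0.0034609 mol
Divide by the smallest (0.0034609 mol): C 1.500, H 3.000, O 1.000
Multiplying each by 2 gives whole numbers: C 3.00, H 6.00, O 2.00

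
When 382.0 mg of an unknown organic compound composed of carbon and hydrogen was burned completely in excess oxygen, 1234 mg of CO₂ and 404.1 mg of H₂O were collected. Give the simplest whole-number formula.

C5H8

mol C = 1.234 g CO₂ ÷ 44.009 g/mol = 0.028040 mol
mol H = 2 × 0.4041 g H₂O ÷ 18.015 g/mol = 0.044863 mol
Divide by the smallest (0.028040 mol): C 1.000, H 1.600
Multiplying each by 5 gives whole numbers: C 5.00, H 8.00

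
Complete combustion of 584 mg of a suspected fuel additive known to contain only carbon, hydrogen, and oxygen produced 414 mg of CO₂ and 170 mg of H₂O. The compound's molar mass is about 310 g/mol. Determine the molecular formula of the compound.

C5H10O15

mol C = 0.414 g CO₂ ÷ 44.009 g/mol = 0.009407 mol
mol H = 2 × 0.170 g H₂O ÷ 18.015 g/mol = 0.01887 mol
mass O = 0.584 − (0.1130 + 0.01902) = 0.4520 g → mol O = 0.4520 ÷ 15.999 = 0.02825 mol
Divide by the smallest (0.009407 mol): C 1.000, H 2.006, O 3.003
Empirical formula: CH2O3
Empirical-formula mass = 62.02 g/mol; 310 ÷ 62.02 ≈ 5, so the molecular formula is C5H10O15.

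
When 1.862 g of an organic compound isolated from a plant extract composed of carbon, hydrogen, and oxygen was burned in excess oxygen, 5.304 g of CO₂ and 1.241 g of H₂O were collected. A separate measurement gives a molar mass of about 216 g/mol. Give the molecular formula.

C14H16O2

mol C = 5.304 g CO₂ ÷ 44.009 g/mol = 0.12052 mol
mol H = 2 × 1.241 g H₂O ÷ 18.015 g/mol = 0.13777 mol
mass O = 1.862 − (1.4476 + 0.13888) = 0.27555 g → mol O = 0.27555 ÷ 15.999 = 0.017223 mol
Divide by the smallest (0.017223 mol): C 6.998, H 7.999, O 1.000
Empirical formula: C7H8O
Empirical-formula mass = 108.14 g/mol; 216 ÷ 108.14 ≈ 2, so the molecular formula is C14H16O2.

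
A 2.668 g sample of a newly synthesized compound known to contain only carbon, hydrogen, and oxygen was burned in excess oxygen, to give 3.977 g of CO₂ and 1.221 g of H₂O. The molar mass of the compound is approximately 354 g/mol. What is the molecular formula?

C12H18O12

mol C = 3.977 g CO₂ ÷ 44.009 g/mol = 0.090368 mol
mol H = 2 × 1.221 g H₂O ÷ 18.015 g/mol = 0.13555 mol
mass O = 2.668 − (1.0854 + 0.13664) = 1.4460 g → mol O = 1.4460 ÷ 15.999 = 0.090378 mol
Divide by the smallest (0.090368 mol): C 1.000, H 1.500, O 1.000
Multiplying each by 2 gives whole numbers: C 2.00, H 3.00, O 2.00
Empirical formula: C2H3O2
Empirical-formula mass = 59.04 g/mol; 354 ÷ 59.04 ≈ 6, so the molecular formula is C12H18O12.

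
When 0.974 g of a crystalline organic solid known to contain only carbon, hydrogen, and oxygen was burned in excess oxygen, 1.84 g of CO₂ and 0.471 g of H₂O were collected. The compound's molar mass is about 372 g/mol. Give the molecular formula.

mol C = 1.84 g CO₂ ÷ 44.009 g/mol = 0.04181 mol
mol H = 2 × 0.471 g H₂O ÷ 18.015 g/mol = 0.05229 mol
mass O = 0.974 − (0.5022 + 0.05271) = 0.4191 g → mol O = 0.4191 ÷ 15.999 = 0.02620 mol
Divide by the smallest (0.02620 mol): C 1.596, H 1.996, O 1.000
Multiplying each by 5 gives whole numbers: C 7.98, H 9.98, O 5.00
Empirical formula: C8H10O5
Empirical-formula mass = 186.16 g/mol; 372 ÷ 186.16 ≈ 2, so the molecular formula is C16H20O10.

C16H20O10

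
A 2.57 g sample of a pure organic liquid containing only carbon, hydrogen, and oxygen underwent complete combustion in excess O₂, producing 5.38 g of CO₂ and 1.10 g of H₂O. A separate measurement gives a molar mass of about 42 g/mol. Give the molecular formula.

mol C = 5.38 g CO₂ ÷ 44.009 g/mol = 0.1222 mol
mol H = 2 × 1.10 g H₂O ÷ 18.015 g/mol = 0.1221 mol
mass O = 2.57 − (1.468 + 0.1231) = 0.9786 g → mol O = 0.9786 ÷ 15.999 = 0.06117 mol
Divide by the smallest (0.06117 mol): C 1.999, H 1.997, O 1.000
Empirical formula: C2H2O
Empirical-formula mass = 42.04 g/mol; 42 ÷ 42.04 ≈ 1, so the molecular formula is C2H2O.

C2H2O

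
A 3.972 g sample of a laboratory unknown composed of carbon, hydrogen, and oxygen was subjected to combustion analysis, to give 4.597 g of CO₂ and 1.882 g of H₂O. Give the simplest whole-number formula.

mol C = 4.597 g CO₂ ÷ 44.009 g/mol = 0.10446 mol
mol H = 2 × 1.882 g H₂O ÷ 18.015 g/mol = 0.20894 mol
mass O = 3.972 − (1.2546 + 0.21061) = 2.5068 g → mol O = 2.5068 ÷ 15.999 = 0.15668 mol
Divide by the smallest (0.10446 mol): C 1.000, H 2.000, O 1.500
Multiplying each by 2 gives whole numbers: C 2.00, H 4.00, O 3.00

C2H4O3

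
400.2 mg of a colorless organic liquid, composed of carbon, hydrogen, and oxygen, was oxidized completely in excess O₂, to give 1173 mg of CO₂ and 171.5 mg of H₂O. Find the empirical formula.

C7H5O

mol C = 1.173 g CO₂ ÷ 44.009 g/mol = 0.026654 mol
mol H = 2 × 0.1715 g H₂O ÷ 18.015 g/mol = 0.019040 mol
mass O = 0.4002 − (0.32014 + 0.019192) = 0.060871 g → mol O = 0.060871 ÷ 15.999 = 0.0038047 mol
Divide by the smallest (0.0038047 mol): C 7.005, H 5.004, O 1.000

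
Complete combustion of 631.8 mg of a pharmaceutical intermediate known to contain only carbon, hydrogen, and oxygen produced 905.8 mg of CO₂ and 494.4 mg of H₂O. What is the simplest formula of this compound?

C3H8O3

mol C = 0.9058 g CO₂ ÷ 44.009 g/mol = 0.020582 mol
mol H = 2 × 0.4944 g H₂O ÷ 18.015 g/mol = 0.054888 mol
mass O = 0.6318 − (0.24721 + 0.055327) = 0.32926 g → mol O = 0.32926 ÷ 15.999 = 0.020580 mol
Divide by the smallest (0.020580 mol): C 1.000, H 2.667, O 1.000
Multiplying each by 3 gives whole numbers: C 3.00, H 8.00, O 3.00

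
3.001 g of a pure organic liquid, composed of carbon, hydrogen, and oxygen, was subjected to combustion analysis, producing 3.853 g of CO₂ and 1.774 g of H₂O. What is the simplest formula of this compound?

C4H9O5

mol C = 3.853 g CO₂ ÷ 44.009 g/mol = 0.087550 mol
mol H = 2 × 1.774 g H₂O ÷ 18.015 g/mol = 0.19695 mol
mass O = 3.001 − (1.0516 + 0.19852) = 1.7509 g → mol O = 1.7509 ÷ 15.999 = 0.10944 mol
Divide by the smallest (0.087550 mol): C 1.000, H 2.250, O 1.250
Multiplying each by 4 gives whole numbers: C 4.00, H 9.00, O 5.00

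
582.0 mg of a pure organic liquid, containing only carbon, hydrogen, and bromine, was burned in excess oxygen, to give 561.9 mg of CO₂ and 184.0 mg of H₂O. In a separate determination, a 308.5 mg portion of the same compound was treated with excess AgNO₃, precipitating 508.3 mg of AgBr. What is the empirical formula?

C5H8Br2

mol C = 0.5619 g CO₂ ÷ 44.009 g/mol = 0.012768 mol
mol H = 2 × 0.1840 g H₂O ÷ 18.015 g/mol = 0.020427 mol
From the AgBr data: mol Br per gram of compound = (0.5083 ÷ 187.772) ÷ 0.3085 = 0.0087747 mol/g, so in the 0.5820 g combustion sample mol Br = 0.0051069 mol
Divide by the smallest (0.0051069 mol): C 2.500, H 4.000, Br 1.000
Multiplying each by 2 gives whole numbers: C 5.00, H 8.00, Br 2.00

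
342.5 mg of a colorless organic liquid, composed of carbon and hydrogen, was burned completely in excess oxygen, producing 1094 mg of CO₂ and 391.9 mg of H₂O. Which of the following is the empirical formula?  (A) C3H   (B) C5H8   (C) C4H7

(C) C4H7

mol C = 1.094 g CO₂ ÷ 44.009 g/mol = 0.024859 mol
mol H = 2 × 0.3919 g H₂O ÷ 18.015 g/mol = 0.043508 mol
Divide by the smallest (0.024859 mol): C 1.000, H 1.750
Multiplying each by 4 gives whole numbers: C 4.00, H 7.00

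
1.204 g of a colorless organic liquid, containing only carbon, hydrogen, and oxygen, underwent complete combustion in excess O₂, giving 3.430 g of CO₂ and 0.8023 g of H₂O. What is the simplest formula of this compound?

C7H8O

mol C = 3.430 g CO₂ ÷ 44.009 g/mol = 0.077939 mol
mol H = 2 × 0.8023 g H₂O ÷ 18.015 g/mol = 0.089070 mol
mass O = 1.204 − (0.93612 + 0.089783) = 0.17810 g → mol O = 0.17810 ÷ 15.999 = 0.011132 mol
Divide by the smallest (0.011132 mol): C 7.001, H 8.001, O 1.000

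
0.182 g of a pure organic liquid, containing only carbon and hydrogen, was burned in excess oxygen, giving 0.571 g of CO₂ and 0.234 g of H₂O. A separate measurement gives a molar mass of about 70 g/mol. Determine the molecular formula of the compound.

mol C = 0.571 g CO₂ ÷ 44.009 g/mol = 0.01297 mol
mol H = 2 × 0.234 g H₂O ÷ 18.015 g/mol = 0.02598 mol
Divide by the smallest (0.01297 mol): C 1.000, H 2.002
Empirical formula: CH2
Empirical-formula mass = 14.03 g/mol; 70 ÷ 14.03 ≈ 5, so the molecular formula is C5H10.

C5H10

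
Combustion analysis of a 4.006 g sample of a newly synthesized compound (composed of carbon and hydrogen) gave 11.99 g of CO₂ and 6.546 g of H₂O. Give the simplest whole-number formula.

mol C = 11.99 g CO₂ ÷ 44.009 g/mol = 0.27244 mol
mol H = 2 × 6.546 g H₂O ÷ 18.015 g/mol = 0.72673 mol
Divide by the smallest (0.27244 mol): C 1.000, H 2.667
Multiplying each by 3 gives whole numbers: C 3.00, H 8.00

C3H8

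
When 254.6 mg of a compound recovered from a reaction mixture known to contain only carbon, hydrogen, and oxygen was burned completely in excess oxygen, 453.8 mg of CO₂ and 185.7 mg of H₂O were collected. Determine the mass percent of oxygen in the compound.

43.19%

mol C = 0.4538 g CO₂ ÷ 44.009 g/mol = 0.010312 mol
mol H = 2 × 0.1857 g H₂O ÷ 18.015 g/mol = 0.020616 mol
mass O = 0.2546 − (0.12385 + 0.020781) = 0.10997 g → mol O = 0.10997 ÷ 15.999 = 0.0068734 mol
mass % O = 0.10997 g ÷ 0.2546 g × 100%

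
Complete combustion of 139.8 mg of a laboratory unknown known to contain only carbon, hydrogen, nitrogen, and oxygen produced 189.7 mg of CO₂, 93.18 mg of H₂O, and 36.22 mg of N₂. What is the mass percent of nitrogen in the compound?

25.91%

mol C = 0.1897 g CO₂ ÷ 44.009 g/mol = 0.0043105 mol
mol H = 2 × 0.09318 g H₂O ÷ 18.015 g/mol = 0.010345 mol
mol N = 2 × 0.03622 g N₂ ÷ 28.014 g/mol = 0.0025858 mol
mass O = 0.1398 − (0.051773 + 0.010427 + 0.036220) = 0.041379 g → mol O = 0.041379 ÷ 15.999 = 0.0025864 mol
mass % N = 0.036220 g ÷ 0.1398 g × 100%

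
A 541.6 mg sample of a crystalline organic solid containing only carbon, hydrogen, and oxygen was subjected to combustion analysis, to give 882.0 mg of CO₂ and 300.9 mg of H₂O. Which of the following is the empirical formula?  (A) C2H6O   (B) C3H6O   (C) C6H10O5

mol C = 0.8820 g CO₂ ÷ 44.009 g/mol = 0.020041 mol
mol H = 2 × 0.3009 g H₂O ÷ 18.015 g/mol = 0.033405 mol
mass O = 0.5416 − (0.24072 + 0.033673) = 0.26721 g → mol O = 0.26721 ÷ 15.999 = 0.016702 mol
Divide by the smallest (0.016702 mol): C 1.200, H 2.000, O 1.000
Multiplying each by 5 gives whole numbers: C 6.00, H 10.00, O 5.00

(C) C6H10O5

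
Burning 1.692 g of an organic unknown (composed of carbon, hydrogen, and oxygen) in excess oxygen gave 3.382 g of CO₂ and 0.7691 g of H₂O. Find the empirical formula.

C9H10O5

mol C = 3.382 g CO₂ ÷ 44.009 g/mol = 0.076848 mol
mol H = 2 × 0.7691 g H₂O ÷ 18.015 g/mol = 0.085384 mol
mass O = 1.692 − (0.92302 + 0.086067) = 0.68291 g → mol O = 0.68291 ÷ 15.999 = 0.042685 mol
Divide by the smallest (0.042685 mol): C 1.800, H 2.000, O 1.000
Multiplying each by 5 gives whole numbers: C 9.00, H 10.00, O 5.00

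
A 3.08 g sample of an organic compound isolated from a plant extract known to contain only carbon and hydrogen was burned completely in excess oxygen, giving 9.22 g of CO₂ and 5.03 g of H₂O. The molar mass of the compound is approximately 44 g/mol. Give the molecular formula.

mol C = 9.22 g CO₂ ÷ 44.009 g/mol = 0.2095 mol
mol H = 2 × 5.03 g H₂O ÷ 18.015 g/mol = 0.5584 mol
Divide by the smallest (0.2095 mol): C 1.000, H 2.665
Multiplying each by 3 gives whole numbers: C 3.00, H 8.00
Empirical formula: C3H8
Empirical-formula mass = 44.10 g/mol; 44 ÷ 44.10 ≈ 1, so the molecular formula is C3H8.

C3H8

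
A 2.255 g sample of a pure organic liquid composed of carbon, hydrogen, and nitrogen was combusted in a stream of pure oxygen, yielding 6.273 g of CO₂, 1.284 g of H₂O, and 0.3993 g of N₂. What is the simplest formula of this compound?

C5H5N

mol C = 6.273 g CO₂ ÷ 44.009 g/mol = 0.14254 mol
mol H = 2 × 1.284 g H₂O ÷ 18.015 g/mol = 0.14255 mol
mol N = 2 × 0.3993 g N₂ ÷ 28.014 g/mol = 0.028507 mol
Divide by the smallest (0.028507 mol): C 5.000, H 5.000, N 1.000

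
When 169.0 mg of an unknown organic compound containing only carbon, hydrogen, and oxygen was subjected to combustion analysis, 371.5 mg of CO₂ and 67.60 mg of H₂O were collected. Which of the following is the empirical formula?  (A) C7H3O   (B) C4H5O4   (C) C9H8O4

(C) C9H8O4

mol C = 0.3715 g CO₂ ÷ 44.009 g/mol = 0.0084415 mol
mol H = 2 × 0.06760 g H₂O ÷ 18.015 g/mol = 0.0075049 mol
mass O = 0.1690 − (0.10139 + 0.0075649) = 0.060045 g → mol O = 0.060045 ÷ 15.999 = 0.0037530 mol
Divide by the smallest (0.0037530 mol): C 2.249, H 2.000, O 1.000
Multiplying each by 4 gives whole numbers: C 9.00, H 8.00, O 4.00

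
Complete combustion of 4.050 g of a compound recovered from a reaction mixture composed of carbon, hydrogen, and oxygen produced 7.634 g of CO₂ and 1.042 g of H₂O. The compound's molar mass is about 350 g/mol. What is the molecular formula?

C15H10O10

mol C = 7.634 g CO₂ ÷ 44.009 g/mol = 0.17346 mol
mol H = 2 × 1.042 g H₂O ÷ 18.015 g/mol = 0.11568 mol
mass O = 4.050 − (2.0835 + 0.11661) = 1.8499 g → mol O = 1.8499 ÷ 15.999 = 0.11563 mol
Divide by the smallest (0.11563 mol): C 1.500, H 1.000, O 1.000
Multiplying each by 2 gives whole numbers: C 3.00, H 2.00, O 2.00
Empirical formula: C3H2O2
Empirical-formula mass = 70.05 g/mol; 350 ÷ 70.05 ≈ 5, so the molecular formula is C15H10O10.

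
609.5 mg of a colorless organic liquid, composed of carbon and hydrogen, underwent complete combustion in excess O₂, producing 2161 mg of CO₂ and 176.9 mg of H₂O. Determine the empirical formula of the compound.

C5H2

mol C = 2.161 g CO₂ ÷ 44.009 g/mol = 0.049104 mol
mol H = 2 × 0.1769 g H₂O ÷ 18.015 g/mol = 0.019639 mol
Divide by the smallest (0.019639 mol): C 2.500, H 1.000
Multiplying each by 2 gives whole numbers: C 5.00, H 2.00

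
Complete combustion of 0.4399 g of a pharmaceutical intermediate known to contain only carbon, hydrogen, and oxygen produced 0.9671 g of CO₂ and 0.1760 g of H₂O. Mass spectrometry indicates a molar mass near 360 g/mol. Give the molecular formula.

mol C = 0.9671 g CO₂ ÷ 44.009 g/mol = 0.021975 mol
mol H = 2 × 0.1760 g H₂O ÷ 18.015 g/mol = 0.019539 mol
mass O = 0.4399 − (0.26394 + 0.019696) = 0.15626 g → mol O = 0.15626 ÷ 15.999 = 0.0097670 mol
Divide by the smallest (0.0097670 mol): C 2.250, H 2.001, O 1.000
Multiplying each by 4 gives whole numbers: C 9.00, H 8.00, O 4.00
Empirical formula: C9H8O4
Empirical-formula mass = 180.16 g/mol; 360 ÷ 180.16 ≈ 2, so the molecular formula is C18H16O8.

C18H16O8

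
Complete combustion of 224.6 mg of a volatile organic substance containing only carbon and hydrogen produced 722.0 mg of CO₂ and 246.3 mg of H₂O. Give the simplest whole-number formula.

mol C = 0.7220 g CO₂ ÷ 44.009 g/mol = 0.016406 mol
mol H = 2 × 0.2463 g H₂O ÷ 18.015 g/mol = 0.027344 mol
Divide by the smallest (0.016406 mol): C 1.000, H 1.667
Multiplying each by 3 gives whole numbers: C 3.00, H 5.00

C3H5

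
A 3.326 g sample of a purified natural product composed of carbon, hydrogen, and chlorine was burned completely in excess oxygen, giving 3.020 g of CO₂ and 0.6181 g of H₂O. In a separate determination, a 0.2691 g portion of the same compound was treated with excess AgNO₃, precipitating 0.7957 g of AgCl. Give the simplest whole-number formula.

CHCl

mol C = 3.020 g CO₂ ÷ 44.009 g/mol = 0.068622 mol
mol H = 2 × 0.6181 g H₂O ÷ 18.015 g/mol = 0.068621 mol
From the AgCl data: mol Cl per gram of compound = (0.7957 ÷ 143.318) ÷ 0.2691 = 0.020632 mol/g, so in the 3.326 g combustion sample mol Cl = 0.068621 mol
Divide by the smallest (0.068621 mol): C 1.000, H 1.000, Cl 1.000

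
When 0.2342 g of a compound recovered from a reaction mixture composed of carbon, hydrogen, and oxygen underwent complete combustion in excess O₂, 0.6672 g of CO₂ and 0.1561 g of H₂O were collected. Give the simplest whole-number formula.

mol C = 0.6672 g CO₂ ÷ 44.009 g/mol = 0.015161 mol
mol H = 2 × 0.1561 g H₂O ÷ 18.015 g/mol = 0.017330 mol
mass O = 0.2342 − (0.18209 + 0.017469) = 0.034638 g → mol O = 0.034638 ÷ 15.999 = 0.0021650 mol
Divide by the smallest (0.0021650 mol): C 7.002, H 8.005, O 1.000

C7H8O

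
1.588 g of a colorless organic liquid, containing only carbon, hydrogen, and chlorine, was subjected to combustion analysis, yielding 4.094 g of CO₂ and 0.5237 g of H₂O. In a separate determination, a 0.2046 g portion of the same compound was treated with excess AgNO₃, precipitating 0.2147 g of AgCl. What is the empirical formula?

mol C = 4.094 g CO₂ ÷ 44.009 g/mol = 0.093026 mol
mol H = 2 × 0.5237 g H₂O ÷ 18.015 g/mol = 0.058140 mol
From the AgCl data: mol Cl per gram of compound = (0.2147 ÷ 143.318) ÷ 0.2046 = 0.0073219 mol/g, so in the 1.588 g combustion sample mol Cl = 0.011627 mol
Divide by the smallest (0.011627 mol): C 8.001, H 5.000, Cl 1.000

C8H5Cl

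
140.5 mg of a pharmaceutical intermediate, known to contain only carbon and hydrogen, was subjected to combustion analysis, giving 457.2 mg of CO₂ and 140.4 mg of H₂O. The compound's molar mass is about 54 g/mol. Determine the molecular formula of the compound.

mol C = 0.4572 g CO₂ ÷ 44.009 g/mol = 0.010389 mol
mol H = 2 × 0.1404 g H₂O ÷ 18.015 g/mol = 0.015587 mol
Divide by the smallest (0.010389 mol): C 1.000, H 1.500
Multiplying each by 2 gives whole numbers: C 2.00, H 3.00
Empirical formula: C2H3
Empirical-formula mass = 27.05 g/mol; 54 ÷ 27.05 ≈ 2, so the molecular formula is C4H6.

C4H6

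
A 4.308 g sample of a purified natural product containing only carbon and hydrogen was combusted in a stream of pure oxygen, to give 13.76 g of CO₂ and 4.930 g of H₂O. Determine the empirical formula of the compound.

C4H7

mol C = 13.76 g CO₂ ÷ 44.009 g/mol = 0.31266 mol
mol H = 2 × 4.930 g H₂O ÷ 18.015 g/mol = 0.54732 mol
Divide by the smallest (0.31266 mol): C 1.000, H 1.751
Multiplying each by 4 gives whole numbers: C 4.00, H 7.00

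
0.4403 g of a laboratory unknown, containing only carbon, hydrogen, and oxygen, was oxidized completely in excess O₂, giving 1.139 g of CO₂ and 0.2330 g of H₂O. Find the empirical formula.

mol C = 1.139 g CO₂ ÷ 44.009 g/mol = 0.025881 mol
mol H = 2 × 0.2330 g H₂O ÷ 18.015 g/mol = 0.025867 mol
mass O = 0.4403 − (0.31086 + 0.026074) = 0.10337 g → mol O = 0.10337 ÷ 15.999 = 0.0064609 mol
Divide by the smallest (0.0064609 mol): C 4.006, H 4.004, O 1.000

C4H4O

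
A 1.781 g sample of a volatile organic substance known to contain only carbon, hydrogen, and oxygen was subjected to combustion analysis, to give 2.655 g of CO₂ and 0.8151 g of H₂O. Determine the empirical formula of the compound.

C2H3O2

mol C = 2.655 g CO₂ ÷ 44.009 g/mol = 0.060329 mol
mol H = 2 × 0.8151 g H₂O ÷ 18.015 g/mol = 0.090491 mol
mass O = 1.781 − (0.72461 + 0.091215) = 0.96518 g → mol O = 0.96518 ÷ 15.999 = 0.060327 mol
Divide by the smallest (0.060327 mol): C 1.000, H 1.500, O 1.000
Multiplying each by 2 gives whole numbers: C 2.00, H 3.00, O 2.00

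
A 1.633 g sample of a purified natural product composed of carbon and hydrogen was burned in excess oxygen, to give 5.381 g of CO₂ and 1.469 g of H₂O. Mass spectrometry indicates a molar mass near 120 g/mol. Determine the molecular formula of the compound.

mol C = 5.381 g CO₂ ÷ 44.009 g/mol = 0.12227 mol
mol H = 2 × 1.469 g H₂O ÷ 18.015 g/mol = 0.16309 mol
Divide by the smallest (0.12227 mol): C 1.000, H 1.334
Multiplying each by 3 gives whole numbers: C 3.00, H 4.00
Empirical formula: C3H4
Empirical-formula mass = 40.06 g/mol; 120 ÷ 40.06 ≈ 3, so the molecular formula is C9H12.

C9H12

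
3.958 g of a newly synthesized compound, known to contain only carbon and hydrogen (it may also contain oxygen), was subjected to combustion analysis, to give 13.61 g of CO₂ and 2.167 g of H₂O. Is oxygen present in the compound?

mol C = 13.61 g CO₂ ÷ 44.009 g/mol = 0.30925 mol
mol H = 2 × 2.167 g H₂O ÷ 18.015 g/mol = 0.24058 mol
C and H together account for 3.9570 g — essentially the entire 3.958 g sample — so the compound contains no oxygen.

no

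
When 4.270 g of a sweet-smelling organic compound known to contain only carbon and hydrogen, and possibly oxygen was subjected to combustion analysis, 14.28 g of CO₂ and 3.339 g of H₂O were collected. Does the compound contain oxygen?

mol C = 14.28 g CO₂ ÷ 44.009 g/mol = 0.32448 mol
mol H = 2 × 3.339 g H₂O ÷ 18.015 g/mol = 0.37069 mol
C and H together account for 4.2710 g — essentially the entire 4.270 g sample — so the compound contains no oxygen.

no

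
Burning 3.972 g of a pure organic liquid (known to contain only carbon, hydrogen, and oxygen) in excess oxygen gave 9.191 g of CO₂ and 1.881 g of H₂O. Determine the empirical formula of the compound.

C8H8O3

mol C = 9.191 g CO₂ ÷ 44.009 g/mol = 0.20884 mol
mol H = 2 × 1.881 g H₂O ÷ 18.015 g/mol = 0.20883 mol
mass O = 3.972 − (2.5084 + 0.21050) = 1.2531 g → mol O = 1.2531 ÷ 15.999 = 0.078323 mol
Divide by the smallest (0.078323 mol): C 2.666, H 2.666, O 1.000
Multiplying each by 3 gives whole numbers: C 8.00, H 8.00, O 3.00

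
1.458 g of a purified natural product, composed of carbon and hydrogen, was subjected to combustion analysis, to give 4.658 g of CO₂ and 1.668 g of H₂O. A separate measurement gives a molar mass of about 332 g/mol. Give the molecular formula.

C24H42

mol C = 4.658 g CO₂ ÷ 44.009 g/mol = 0.10584 mol
mol H = 2 × 1.668 g H₂O ÷ 18.015 g/mol = 0.18518 mol
Divide by the smallest (0.10584 mol): C 1.000, H 1.750
Multiplying each by 4 gives whole numbers: C 4.00, H 7.00
Empirical formula: C4H7
Empirical-formula mass = 55.10 g/mol; 332 ÷ 55.10 ≈ 6, so the molecular formula is C24H42.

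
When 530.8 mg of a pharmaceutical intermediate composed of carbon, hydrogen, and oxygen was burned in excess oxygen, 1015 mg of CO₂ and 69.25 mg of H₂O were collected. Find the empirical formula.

mol C = 1.015 g CO₂ ÷ 44.009 g/mol = 0.023063 mol
mol H = 2 × 0.06925 g H₂O ÷ 18.015 g/mol = 0.0076880 mol
mass O = 0.5308 − (0.27702 + 0.0077495) = 0.24604 g → mol O = 0.24604 ÷ 15.999 = 0.015378 mol
Divide by the smallest (0.0076880 mol): C 3.000, H 1.000, O 2.000

C3HO2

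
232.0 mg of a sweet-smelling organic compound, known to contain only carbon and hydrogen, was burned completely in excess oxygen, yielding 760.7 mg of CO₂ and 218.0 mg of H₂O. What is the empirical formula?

C5H7

mol C = 0.7607 g CO₂ ÷ 44.009 g/mol = 0.017285 mol
mol H = 2 × 0.2180 g H₂O ÷ 18.015 g/mol = 0.024202 mol
Divide by the smallest (0.017285 mol): C 1.000, H 1.400
Multiplying each by 5 gives whole numbers: C 5.00, H 7.00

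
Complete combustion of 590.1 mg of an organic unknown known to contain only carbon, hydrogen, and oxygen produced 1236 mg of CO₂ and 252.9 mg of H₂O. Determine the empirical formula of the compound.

C2H2O

mol C = 1.236 g CO₂ ÷ 44.009 g/mol = 0.028085 mol
mol H = 2 × 0.2529 g H₂O ÷ 18.015 g/mol = 0.028077 mol
mass O = 0.5901 − (0.33733 + 0.028301) = 0.22447 g → mol O = 0.22447 ÷ 15.999 = 0.014030 mol
Divide by the smallest (0.014030 mol): C 2.002, H 2.001, O 1.000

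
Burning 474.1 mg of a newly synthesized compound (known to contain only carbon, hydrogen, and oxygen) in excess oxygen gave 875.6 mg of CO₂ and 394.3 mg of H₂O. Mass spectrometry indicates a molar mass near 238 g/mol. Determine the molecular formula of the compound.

mol C = 0.8756 g CO₂ ÷ 44.009 g/mol = 0.019896 mol
mol H = 2 × 0.3943 g H₂O ÷ 18.015 g/mol = 0.043775 mol
mass O = 0.4741 − (0.23897 + 0.044125) = 0.19101 g → mol O = 0.19101 ÷ 15.999 = 0.011939 mol
Divide by the smallest (0.011939 mol): C 1.667, H 3.667, O 1.000
Multiplying each by 3 gives whole numbers: C 5.00, H 11.00, O 3.00
Empirical formula: C5H11O3
Empirical-formula mass = 119.14 g/mol; 238 ÷ 119.14 ≈ 2, so the molecular formula is C10H22O6.

C10H22O6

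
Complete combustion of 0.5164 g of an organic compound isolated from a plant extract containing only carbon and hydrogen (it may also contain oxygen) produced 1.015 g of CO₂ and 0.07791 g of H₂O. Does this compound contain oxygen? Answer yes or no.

yes

mol C = 1.015 g CO₂ ÷ 44.009 g/mol = 0.023063 mol
mol H = 2 × 0.07791 g H₂O ÷ 18.015 g/mol = 0.0086495 mol
C and H account for only 0.28573 g of the 0.5164 g sample; the remaining 0.23067 g must be oxygen.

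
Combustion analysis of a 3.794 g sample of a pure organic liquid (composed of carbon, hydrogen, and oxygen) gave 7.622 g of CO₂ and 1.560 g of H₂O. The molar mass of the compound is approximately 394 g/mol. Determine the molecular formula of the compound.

C18H18O10

mol C = 7.622 g CO₂ ÷ 44.009 g/mol = 0.17319 mol
mol H = 2 × 1.560 g H₂O ÷ 18.015 g/mol = 0.17319 mol
mass O = 3.794 − (2.0802 + 0.17457) = 1.5392 g → mol O = 1.5392 ÷ 15.999 = 0.096207 mol
Divide by the smallest (0.096207 mol): C 1.800, H 1.800, O 1.000
Multiplying each by 5 gives whole numbers: C 9.00, H 9.00, O 5.00
Empirical formula: C9H9O5
Empirical-formula mass = 197.17 g/mol; 394 ÷ 197.17 ≈ 2, so the molecular formula is C18H18O10.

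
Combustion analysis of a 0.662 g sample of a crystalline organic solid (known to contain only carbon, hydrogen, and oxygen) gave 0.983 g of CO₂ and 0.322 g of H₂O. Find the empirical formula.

C5H8O5

mol C = 0.983 g CO₂ ÷ 44.009 g/mol = 0.02234 mol
mol H = 2 × 0.322 g H₂O ÷ 18.015 g/mol = 0.03575 mol
mass O = 0.662 − (0.2683 + 0.03603) = 0.3577 g → mol O = 0.3577 ÷ 15.999 = 0.02236 mol
Divide by the smallest (0.02234 mol): C 1.000, H 1.600, O 1.001
Multiplying each by 5 gives whole numbers: C 5.00, H 8.00, O 5.00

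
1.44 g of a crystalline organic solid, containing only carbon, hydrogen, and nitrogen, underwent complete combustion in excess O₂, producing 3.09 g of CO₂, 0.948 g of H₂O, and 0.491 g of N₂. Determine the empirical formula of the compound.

mol C = 3.09 g CO₂ ÷ 44.009 g/mol = 0.07021 mol
mol H = 2 × 0.948 g H₂O ÷ 18.015 g/mol = 0.1052 mol
mol N = 2 × 0.491 g N₂ ÷ 28.014 g/mol = 0.03505 mol
Divide by the smallest (0.03505 mol): C 2.003, H 3.002, N 1.000

C2H3N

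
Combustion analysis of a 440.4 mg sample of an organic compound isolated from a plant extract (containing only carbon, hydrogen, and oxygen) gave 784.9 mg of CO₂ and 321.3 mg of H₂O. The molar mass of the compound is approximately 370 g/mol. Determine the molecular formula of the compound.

mol C = 0.7849 g CO₂ ÷ 44.009 g/mol = 0.017835 mol
mol H = 2 × 0.3213 g H₂O ÷ 18.015 g/mol = 0.035670 mol
mass O = 0.4404 − (0.21422 + 0.035956) = 0.19023 g → mol O = 0.19023 ÷ 15.999 = 0.011890 mol
Divide by the smallest (0.011890 mol): C 1.500, H 3.000, O 1.000
Multiplying each by 2 gives whole numbers: C 3.00, H 6.00, O 2.00
Empirical formula: C3H6O2
Empirical-formula mass = 74.08 g/mol; 370 ÷ 74.08 ≈ 5, so the molecular formula is C15H30O10.

C15H30O10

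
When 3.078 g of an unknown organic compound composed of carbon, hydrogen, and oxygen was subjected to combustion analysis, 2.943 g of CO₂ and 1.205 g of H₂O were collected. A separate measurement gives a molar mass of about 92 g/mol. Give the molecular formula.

mol C = 2.943 g CO₂ ÷ 44.009 g/mol = 0.066873 mol
mol H = 2 × 1.205 g H₂O ÷ 18.015 g/mol = 0.13378 mol
mass O = 3.078 − (0.80321 + 0.13485) = 2.1399 g → mol O = 2.1399 ÷ 15.999 = 0.13375 mol
Divide by the smallest (0.066873 mol): C 1.000, H 2.000, O 2.000
Empirical formula: CH2O2
Empirical-formula mass = 46.02 g/mol; 92 ÷ 46.02 ≈ 2, so the molecular formula is C2H4O4.

C2H4O4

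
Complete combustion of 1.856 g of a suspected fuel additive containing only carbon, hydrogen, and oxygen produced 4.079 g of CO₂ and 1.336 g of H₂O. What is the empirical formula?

C5H8O2

mol C = 4.079 g CO₂ ÷ 44.009 g/mol = 0.092686 mol
mol H = 2 × 1.336 g H₂O ÷ 18.015 g/mol = 0.14832 mol
mass O = 1.856 − (1.1132 + 0.14951) = 0.59325 g → mol O = 0.59325 ÷ 15.999 = 0.037080 mol
Divide by the smallest (0.037080 mol): C 2.500, H 4.000, O 1.000
Multiplying each by 2 gives whole numbers: C 5.00, H 8.00, O 2.00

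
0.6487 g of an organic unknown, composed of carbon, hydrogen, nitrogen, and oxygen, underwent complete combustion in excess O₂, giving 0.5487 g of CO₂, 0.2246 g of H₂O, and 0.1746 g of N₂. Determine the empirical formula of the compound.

mol C = 0.5487 g CO₂ ÷ 44.009 g/mol = 0.012468 mol
mol H = 2 × 0.2246 g H₂O ÷ 18.015 g/mol = 0.024935 mol
mol N = 2 × 0.1746 g N₂ ÷ 28.014 g/mol = 0.012465 mol
mass O = 0.6487 − (0.14975 + 0.025134 + 0.17460) = 0.29921 g → mol O = 0.29921 ÷ 15.999 = 0.018702 mol
Divide by the smallest (0.012465 mol): C 1.000, H 2.000, N 1.000, O 1.500
Multiplying each by 2 gives whole numbers: C 2.00, H 4.00, N 2.00, O 3.00

C2H4N2O3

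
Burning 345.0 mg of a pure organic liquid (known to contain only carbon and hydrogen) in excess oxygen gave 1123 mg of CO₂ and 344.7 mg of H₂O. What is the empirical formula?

C2H3

mol C = 1.123 g CO₂ ÷ 44.009 g/mol = 0.025518 mol
mol H = 2 × 0.3447 g H₂O ÷ 18.015 g/mol = 0.038268 mol
Divide by the smallest (0.025518 mol): C 1.000, H 1.500
Multiplying each by 2 gives whole numbers: C 2.00, H 3.00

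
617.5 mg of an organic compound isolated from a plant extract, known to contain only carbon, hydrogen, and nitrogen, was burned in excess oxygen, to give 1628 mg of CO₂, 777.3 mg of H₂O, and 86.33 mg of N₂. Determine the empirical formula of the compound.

mol C = 1.628 g CO₂ ÷ 44.009 g/mol = 0.036992 mol
mol H = 2 × 0.7773 g H₂O ÷ 18.015 g/mol = 0.086295 mol
mol N = 2 × 0.08633 g N₂ ÷ 28.014 g/mol = 0.0061633 mol
Divide by the smallest (0.0061633 mol): C 6.002, H 14.001, N 1.000

C6H14N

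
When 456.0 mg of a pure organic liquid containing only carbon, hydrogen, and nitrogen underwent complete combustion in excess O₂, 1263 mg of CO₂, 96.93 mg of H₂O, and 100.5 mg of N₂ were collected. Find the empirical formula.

mol C = 1.263 g CO₂ ÷ 44.009 g/mol = 0.028699 mol
mol H = 2 × 0.09693 g H₂O ÷ 18.015 g/mol = 0.010761 mol
mol N = 2 × 0.1005 g N₂ ÷ 28.014 g/mol = 0.0071750 mol
Divide by the smallest (0.0071750 mol): C 4.000, H 1.500, N 1.000
Multiplying each by 2 gives whole numbers: C 8.00, H 3.00, N 2.00

C8H3N2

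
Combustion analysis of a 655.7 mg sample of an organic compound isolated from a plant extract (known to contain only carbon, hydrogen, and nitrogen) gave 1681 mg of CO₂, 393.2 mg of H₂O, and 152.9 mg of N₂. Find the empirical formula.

mol C = 1.681 g CO₂ ÷ 44.009 g/mol = 0.038197 mol
mol H = 2 × 0.3932 g H₂O ÷ 18.015 g/mol = 0.043653 mol
mol N = 2 × 0.1529 g N₂ ÷ 28.014 g/mol = 0.010916 mol
Divide by the smallest (0.010916 mol): C 3.499, H 3.999, N 1.000
Multiplying each by 2 gives whole numbers: C 7.00, H 8.00, N 2.00

C7H8N2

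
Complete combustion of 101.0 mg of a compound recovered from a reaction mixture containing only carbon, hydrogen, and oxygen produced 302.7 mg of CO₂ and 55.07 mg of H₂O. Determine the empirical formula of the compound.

C9H8O

mol C = 0.3027 g CO₂ ÷ 44.009 g/mol = 0.0068781 mol
mol H = 2 × 0.05507 g H₂O ÷ 18.015 g/mol = 0.0061138 mol
mass O = 0.1010 − (0.082613 + 0.0061627) = 0.012224 g → mol O = 0.012224 ÷ 15.999 = 0.00076405 mol
Divide by the smallest (0.00076405 mol): C 9.002, H 8.002, O 1.000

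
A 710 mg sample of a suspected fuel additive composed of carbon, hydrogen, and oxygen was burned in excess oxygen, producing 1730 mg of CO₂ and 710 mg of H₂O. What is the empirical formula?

C4H8O

mol C = 1.73 g CO₂ ÷ 44.009 g/mol = 0.03931 mol
mol H = 2 × 0.710 g H₂O ÷ 18.015 g/mol = 0.07882 mol
mass O = 0.710 − (0.4722 + 0.07945) = 0.1584 g → mol O = 0.1584 ÷ 15.999 = 0.009900 mol
Divide by the smallest (0.009900 mol): C 3.971, H 7.962, O 1.000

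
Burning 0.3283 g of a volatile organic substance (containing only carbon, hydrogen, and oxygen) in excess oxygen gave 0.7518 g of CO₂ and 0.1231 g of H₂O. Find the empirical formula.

mol C = 0.7518 g CO₂ ÷ 44.009 g/mol = 0.017083 mol
mol H = 2 × 0.1231 g H₂O ÷ 18.015 g/mol = 0.013666 mol
mass O = 0.3283 − (0.20518 + 0.013776) = 0.10934 g → mol O = 0.10934 ÷ 15.999 = 0.0068343 mol
Divide by the smallest (0.0068343 mol): C 2.500, H 2.000, O 1.000
Multiplying each by 2 gives whole numbers: C 5.00, H 4.00, O 2.00

C5H4O2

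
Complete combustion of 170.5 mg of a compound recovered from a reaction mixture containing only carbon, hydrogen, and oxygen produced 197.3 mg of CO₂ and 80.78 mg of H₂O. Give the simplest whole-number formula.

C2H4O3

mol C = 0.1973 g CO₂ ÷ 44.009 g/mol = 0.0044832 mol
mol H = 2 × 0.08078 g H₂O ÷ 18.015 g/mol = 0.0089681 mol
mass O = 0.1705 − (0.053847 + 0.0090398) = 0.10761 g → mol O = 0.10761 ÷ 15.999 = 0.0067262 mol
Divide by the smallest (0.0044832 mol): C 1.000, H 2.000, O 1.500
Multiplying each by 2 gives whole numbers: C 2.00, H 4.00, O 3.00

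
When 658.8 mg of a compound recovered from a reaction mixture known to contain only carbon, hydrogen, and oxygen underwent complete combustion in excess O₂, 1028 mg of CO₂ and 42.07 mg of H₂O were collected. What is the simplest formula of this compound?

C5HO5

mol C = 1.028 g CO₂ ÷ 44.009 g/mol = 0.023359 mol
mol H = 2 × 0.04207 g H₂O ÷ 18.015 g/mol = 0.0046706 mol
mass O = 0.6588 − (0.28056 + 0.0047079) = 0.37353 g → mol O = 0.37353 ÷ 15.999 = 0.023347 mol
Divide by the smallest (0.0046706 mol): C 5.001, H 1.000, O 4.999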